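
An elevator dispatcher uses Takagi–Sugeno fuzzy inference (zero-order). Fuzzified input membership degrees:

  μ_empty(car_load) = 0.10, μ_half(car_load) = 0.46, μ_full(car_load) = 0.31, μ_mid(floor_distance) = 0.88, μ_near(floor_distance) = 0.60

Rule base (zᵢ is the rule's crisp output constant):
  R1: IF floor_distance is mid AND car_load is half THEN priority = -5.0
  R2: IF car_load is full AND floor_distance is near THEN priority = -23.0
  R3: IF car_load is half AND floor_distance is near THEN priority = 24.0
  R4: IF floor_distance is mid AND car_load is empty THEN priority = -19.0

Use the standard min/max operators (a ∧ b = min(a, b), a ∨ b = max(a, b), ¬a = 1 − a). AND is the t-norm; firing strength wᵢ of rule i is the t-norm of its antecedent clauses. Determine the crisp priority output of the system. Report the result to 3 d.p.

-0.218

R1 (z=-5.0): mid=0.88, half=0.46; AND[min(a, b)] → w = 0.46
R2 (z=-23.0): full=0.31, near=0.60; AND[min(a, b)] → w = 0.31
R3 (z=24.0): half=0.46, near=0.60; AND[min(a, b)] → w = 0.46
R4 (z=-19.0): mid=0.88, empty=0.10; AND[min(a, b)] → w = 0.10
Weighted average = (0.46·-5.0 + 0.31·-23.0 + 0.46·24.0 + 0.10·-19.0) / (0.46 + 0.31 + 0.46 + 0.10)
  = -0.2900 / 1.3300 = -0.218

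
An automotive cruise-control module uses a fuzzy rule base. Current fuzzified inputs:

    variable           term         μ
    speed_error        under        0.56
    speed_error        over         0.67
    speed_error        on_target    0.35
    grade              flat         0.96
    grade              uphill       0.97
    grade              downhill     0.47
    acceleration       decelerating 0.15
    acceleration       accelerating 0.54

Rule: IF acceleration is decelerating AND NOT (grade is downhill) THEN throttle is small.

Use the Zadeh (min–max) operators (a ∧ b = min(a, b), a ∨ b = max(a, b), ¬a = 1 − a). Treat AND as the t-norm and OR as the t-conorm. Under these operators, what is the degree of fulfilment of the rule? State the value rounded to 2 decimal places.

0.15

firing strength: decelerating=0.15, ¬downhill=1−0.47=0.53; AND[min(a, b)] → w = 0.15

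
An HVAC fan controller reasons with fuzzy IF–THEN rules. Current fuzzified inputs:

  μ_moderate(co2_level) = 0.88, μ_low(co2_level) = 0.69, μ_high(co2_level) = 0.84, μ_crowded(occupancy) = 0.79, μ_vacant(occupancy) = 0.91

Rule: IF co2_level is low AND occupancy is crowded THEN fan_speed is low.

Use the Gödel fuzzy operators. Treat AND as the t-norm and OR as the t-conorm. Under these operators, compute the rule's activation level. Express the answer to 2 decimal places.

firing strength: low=0.69, crowded=0.79; AND[min(a, b)] → w = 0.69

0.69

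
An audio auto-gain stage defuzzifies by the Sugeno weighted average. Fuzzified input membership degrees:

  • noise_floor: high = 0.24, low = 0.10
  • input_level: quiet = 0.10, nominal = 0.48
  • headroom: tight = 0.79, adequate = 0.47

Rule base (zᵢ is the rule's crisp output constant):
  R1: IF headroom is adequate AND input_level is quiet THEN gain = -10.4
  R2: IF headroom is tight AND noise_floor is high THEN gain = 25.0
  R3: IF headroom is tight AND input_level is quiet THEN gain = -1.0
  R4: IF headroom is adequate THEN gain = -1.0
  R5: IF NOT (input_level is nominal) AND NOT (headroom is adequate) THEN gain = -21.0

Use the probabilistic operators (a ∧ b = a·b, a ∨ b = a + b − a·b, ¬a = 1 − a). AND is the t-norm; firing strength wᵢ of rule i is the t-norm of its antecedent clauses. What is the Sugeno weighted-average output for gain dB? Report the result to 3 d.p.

R1 (z=-10.4): adequate=0.47, quiet=0.10; AND[a·b] → w = 0.0470
R2 (z=25.0): tight=0.79, high=0.24; AND[a·b] → w = 0.1896
R3 (z=-1.0): tight=0.79, quiet=0.10; AND[a·b] → w = 0.0790
R4 (z=-1.0): adequate=0.47 → w = 0.4700
R5 (z=-21.0): ¬nominal=1−0.48=0.52, ¬adequate=1−0.47=0.53; AND[a·b] → w = 0.2756
Weighted average = (0.0470·-10.4 + 0.1896·25.0 + 0.0790·-1.0 + 0.4700·-1.0 + 0.2756·-21.0) / (0.0470 + 0.1896 + 0.0790 + 0.4700 + 0.2756)
  = -2.0854 / 1.0612 = -1.965

-1.965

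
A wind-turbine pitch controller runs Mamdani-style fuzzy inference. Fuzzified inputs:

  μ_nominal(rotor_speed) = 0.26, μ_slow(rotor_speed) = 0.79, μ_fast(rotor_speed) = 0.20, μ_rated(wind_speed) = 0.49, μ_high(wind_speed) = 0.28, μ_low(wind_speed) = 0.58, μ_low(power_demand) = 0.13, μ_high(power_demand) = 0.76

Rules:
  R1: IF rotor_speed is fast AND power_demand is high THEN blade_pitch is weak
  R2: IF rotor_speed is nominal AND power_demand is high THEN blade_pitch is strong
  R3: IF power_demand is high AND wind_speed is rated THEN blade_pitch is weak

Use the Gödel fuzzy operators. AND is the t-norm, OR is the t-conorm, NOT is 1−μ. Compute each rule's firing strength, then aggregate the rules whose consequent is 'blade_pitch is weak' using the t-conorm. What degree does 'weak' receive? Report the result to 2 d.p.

0.49

R1: fast=0.20, high=0.76; AND[min(a, b)] → w = 0.20
R2: nominal=0.26, high=0.76; AND[min(a, b)] → w = 0.26
R3: high=0.76, rated=0.49; AND[min(a, b)] → w = 0.49
Rules with consequent 'weak': {R1, R3} → strengths 0.20, 0.49
Aggregate via t-conorm [max(a, b)]: 0.49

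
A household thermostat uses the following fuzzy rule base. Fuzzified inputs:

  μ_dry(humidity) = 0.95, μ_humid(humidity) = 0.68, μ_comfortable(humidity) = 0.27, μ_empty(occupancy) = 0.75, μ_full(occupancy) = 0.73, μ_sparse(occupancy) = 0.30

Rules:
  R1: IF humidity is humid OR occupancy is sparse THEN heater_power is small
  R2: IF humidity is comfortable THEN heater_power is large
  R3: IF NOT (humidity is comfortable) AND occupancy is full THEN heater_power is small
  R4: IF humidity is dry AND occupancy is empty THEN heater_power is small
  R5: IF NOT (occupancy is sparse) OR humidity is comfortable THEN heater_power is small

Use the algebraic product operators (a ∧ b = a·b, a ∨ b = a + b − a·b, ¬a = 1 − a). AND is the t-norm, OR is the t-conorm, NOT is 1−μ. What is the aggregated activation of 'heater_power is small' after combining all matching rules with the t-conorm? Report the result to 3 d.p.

0.993

R1: humid=0.68, sparse=0.30; OR[a + b − a·b] → w = 0.7760
R2: comfortable=0.27 → w = 0.2700
R3: ¬comfortable=1−0.27=0.73, full=0.73; AND[a·b] → w = 0.5329
R4: dry=0.95, empty=0.75; AND[a·b] → w = 0.7125
R5: ¬sparse=1−0.30=0.70, comfortable=0.27; OR[a + b − a·b] → w = 0.7810
Rules with consequent 'small': {R1, R3, R4, R5} → strengths 0.7760, 0.5329, 0.7125, 0.7810
Aggregate via t-conorm [a + b − a·b]: 0.9934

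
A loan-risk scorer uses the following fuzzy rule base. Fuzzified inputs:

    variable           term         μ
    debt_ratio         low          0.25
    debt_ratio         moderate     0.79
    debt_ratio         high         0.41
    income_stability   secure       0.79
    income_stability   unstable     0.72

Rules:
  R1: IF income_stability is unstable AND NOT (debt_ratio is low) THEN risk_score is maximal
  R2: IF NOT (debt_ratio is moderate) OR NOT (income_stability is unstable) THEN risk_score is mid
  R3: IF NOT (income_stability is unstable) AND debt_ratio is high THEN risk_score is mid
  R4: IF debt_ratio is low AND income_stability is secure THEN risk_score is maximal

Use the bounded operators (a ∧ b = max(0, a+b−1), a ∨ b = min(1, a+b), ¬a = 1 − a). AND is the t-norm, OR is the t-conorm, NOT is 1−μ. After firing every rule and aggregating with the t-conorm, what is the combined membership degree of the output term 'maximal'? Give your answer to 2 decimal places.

0.51

R1: unstable=0.72, ¬low=1−0.25=0.75; AND[max(0, a+b−1)] → w = 0.47
R2: ¬moderate=1−0.79=0.21, ¬unstable=1−0.72=0.28; OR[min(1, a+b)] → w = 0.49
R3: ¬unstable=1−0.72=0.28, high=0.41; AND[max(0, a+b−1)] → w = 0.00
R4: low=0.25, secure=0.79; AND[max(0, a+b−1)] → w = 0.04
Rules with consequent 'maximal': {R1, R4} → strengths 0.47, 0.04
Aggregate via t-conorm [min(1, a+b)]: 0.51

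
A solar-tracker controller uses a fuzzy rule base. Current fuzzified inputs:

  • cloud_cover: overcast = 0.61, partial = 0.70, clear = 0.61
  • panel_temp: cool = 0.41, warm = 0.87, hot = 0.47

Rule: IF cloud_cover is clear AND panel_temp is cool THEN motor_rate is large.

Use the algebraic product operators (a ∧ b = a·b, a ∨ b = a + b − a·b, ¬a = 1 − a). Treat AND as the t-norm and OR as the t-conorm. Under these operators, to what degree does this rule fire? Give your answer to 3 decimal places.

firing strength: clear=0.61, cool=0.41; AND[a·b] → w = 0.2501

0.250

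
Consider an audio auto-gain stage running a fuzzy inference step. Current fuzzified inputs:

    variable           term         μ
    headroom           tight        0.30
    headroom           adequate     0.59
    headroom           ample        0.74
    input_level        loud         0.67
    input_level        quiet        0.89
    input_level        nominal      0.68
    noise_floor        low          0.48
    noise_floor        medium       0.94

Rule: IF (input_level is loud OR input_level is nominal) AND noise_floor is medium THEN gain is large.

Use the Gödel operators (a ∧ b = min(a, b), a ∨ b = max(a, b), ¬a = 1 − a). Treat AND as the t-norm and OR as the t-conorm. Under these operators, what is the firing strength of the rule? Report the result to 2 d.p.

0.68

firing strength: (loud=0.67 OR nominal=0.68) = 0.68; AND[min(a, b)] with medium=0.94 → w = 0.68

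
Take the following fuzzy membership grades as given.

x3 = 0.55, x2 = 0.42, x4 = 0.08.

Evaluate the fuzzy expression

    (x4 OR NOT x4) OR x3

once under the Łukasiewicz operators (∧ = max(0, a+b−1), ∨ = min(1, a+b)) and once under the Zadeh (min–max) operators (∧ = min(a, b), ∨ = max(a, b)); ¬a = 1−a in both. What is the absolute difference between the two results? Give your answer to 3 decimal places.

0.080

Under Łukasiewicz:
  NOT x4 = 1 − 0.08 = 0.92
  x4 OR NOT x4 = min(1, a+b) on (0.08, 0.92) = 1.00
  (x4 OR NOT x4) OR x3 = min(1, a+b) on (1.00, 0.55) = 1.00
  → value = 1.0000
Under Zadeh (min–max):
  NOT x4 = 1 − 0.08 = 0.92
  x4 OR NOT x4 = max(a, b) on (0.08, 0.92) = 0.92
  (x4 OR NOT x4) OR x3 = max(a, b) on (0.92, 0.55) = 0.92
  → value = 0.9200
|1.0000 − 0.9200| = 0.080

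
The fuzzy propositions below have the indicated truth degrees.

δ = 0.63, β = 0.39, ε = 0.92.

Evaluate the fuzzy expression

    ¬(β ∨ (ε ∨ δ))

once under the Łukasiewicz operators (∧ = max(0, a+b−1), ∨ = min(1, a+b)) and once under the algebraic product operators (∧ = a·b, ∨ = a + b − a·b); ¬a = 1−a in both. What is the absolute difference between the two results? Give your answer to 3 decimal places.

Under Łukasiewicz:
  ε ∨ δ = min(1, a+b) on (0.92, 0.63) = 1.00
  β ∨ (ε ∨ δ) = min(1, a+b) on (0.39, 1.00) = 1.00
  ¬(β ∨ (ε ∨ δ)) = 1 − 1.00 = 0.00
  → value = 0.0000
Under algebraic product:
  ε ∨ δ = a + b − a·b on (0.9200, 0.6300) = 0.9704
  β ∨ (ε ∨ δ) = a + b − a·b on (0.3900, 0.9704) = 0.9819
  ¬(β ∨ (ε ∨ δ)) = 1 − 0.9819 = 0.0181
  → value = 0.0181
|0.0000 − 0.0181| = 0.018

0.018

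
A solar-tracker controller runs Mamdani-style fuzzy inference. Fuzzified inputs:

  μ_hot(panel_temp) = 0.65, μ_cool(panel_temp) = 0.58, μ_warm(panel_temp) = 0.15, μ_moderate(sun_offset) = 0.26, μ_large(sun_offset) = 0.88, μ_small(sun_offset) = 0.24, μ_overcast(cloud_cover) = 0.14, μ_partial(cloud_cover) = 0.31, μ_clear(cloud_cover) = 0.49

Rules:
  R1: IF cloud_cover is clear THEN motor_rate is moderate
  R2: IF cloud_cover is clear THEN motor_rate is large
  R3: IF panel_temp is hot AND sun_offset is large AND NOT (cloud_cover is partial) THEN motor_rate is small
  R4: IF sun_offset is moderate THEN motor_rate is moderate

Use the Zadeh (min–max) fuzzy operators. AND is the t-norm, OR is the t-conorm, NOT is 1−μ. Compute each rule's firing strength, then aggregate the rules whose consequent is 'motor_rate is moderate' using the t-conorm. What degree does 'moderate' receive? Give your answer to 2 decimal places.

0.49

R1: clear=0.49 → w = 0.49
R2: clear=0.49 → w = 0.49
R3: hot=0.65, large=0.88, ¬partial=1−0.31=0.69; AND[min(a, b)] → w = 0.65
R4: moderate=0.26 → w = 0.26
Rules with consequent 'moderate': {R1, R4} → strengths 0.49, 0.26
Aggregate via t-conorm [max(a, b)]: 0.49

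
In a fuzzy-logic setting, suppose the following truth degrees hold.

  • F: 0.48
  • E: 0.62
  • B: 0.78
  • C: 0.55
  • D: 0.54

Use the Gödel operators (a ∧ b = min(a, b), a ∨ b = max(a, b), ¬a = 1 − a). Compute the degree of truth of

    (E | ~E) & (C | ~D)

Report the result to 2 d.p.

0.55

~E = 1 − 0.62 = 0.38
E | ~E = max(a, b) on (0.62, 0.38) = 0.62
~D = 1 − 0.54 = 0.46
C | ~D = max(a, b) on (0.55, 0.46) = 0.55
(E | ~E) & (C | ~D) = min(a, b) on (0.62, 0.55) = 0.55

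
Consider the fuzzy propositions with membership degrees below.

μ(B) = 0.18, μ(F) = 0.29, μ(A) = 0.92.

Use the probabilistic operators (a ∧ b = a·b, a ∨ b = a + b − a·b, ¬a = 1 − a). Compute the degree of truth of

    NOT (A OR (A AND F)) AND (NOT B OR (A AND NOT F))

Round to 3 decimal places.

A AND F = a·b on (0.9200, 0.2900) = 0.2668
A OR (A AND F) = a + b − a·b on (0.9200, 0.2668) = 0.9413
NOT (A OR (A AND F)) = 1 − 0.9413 = 0.0587
NOT B = 1 − 0.1800 = 0.8200
NOT F = 1 − 0.2900 = 0.7100
A AND NOT F = a·b on (0.9200, 0.7100) = 0.6532
NOT B OR (A AND NOT F) = a + b − a·b on (0.8200, 0.6532) = 0.9376
NOT (A OR (A AND F)) AND (NOT B OR (A AND NOT F)) = a·b on (0.0587, 0.9376) = 0.0550

0.055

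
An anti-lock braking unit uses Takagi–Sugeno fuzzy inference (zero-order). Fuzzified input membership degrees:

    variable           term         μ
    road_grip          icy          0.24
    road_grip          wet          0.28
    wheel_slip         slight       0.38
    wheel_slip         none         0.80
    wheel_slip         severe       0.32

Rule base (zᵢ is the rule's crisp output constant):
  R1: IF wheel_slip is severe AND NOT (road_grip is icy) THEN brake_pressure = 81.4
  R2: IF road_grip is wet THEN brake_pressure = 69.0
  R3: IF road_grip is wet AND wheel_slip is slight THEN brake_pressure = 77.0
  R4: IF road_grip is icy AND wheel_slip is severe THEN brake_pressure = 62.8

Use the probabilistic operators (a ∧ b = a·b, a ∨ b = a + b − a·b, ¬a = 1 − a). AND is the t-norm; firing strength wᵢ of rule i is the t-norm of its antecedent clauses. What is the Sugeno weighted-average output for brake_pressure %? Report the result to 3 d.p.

R1 (z=81.4): severe=0.32, ¬icy=1−0.24=0.76; AND[a·b] → w = 0.2432
R2 (z=69.0): wet=0.28 → w = 0.2800
R3 (z=77.0): wet=0.28, slight=0.38; AND[a·b] → w = 0.1064
R4 (z=62.8): icy=0.24, severe=0.32; AND[a·b] → w = 0.0768
Weighted average = (0.2432·81.4 + 0.2800·69.0 + 0.1064·77.0 + 0.0768·62.8) / (0.2432 + 0.2800 + 0.1064 + 0.0768)
  = 52.1323 / 0.7064 = 73.800

73.800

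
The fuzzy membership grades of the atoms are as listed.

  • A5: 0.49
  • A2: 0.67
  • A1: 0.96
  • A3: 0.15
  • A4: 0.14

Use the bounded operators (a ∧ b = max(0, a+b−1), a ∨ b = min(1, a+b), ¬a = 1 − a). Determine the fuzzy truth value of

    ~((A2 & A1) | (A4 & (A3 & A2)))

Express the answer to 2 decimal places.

0.37

A2 & A1 = max(0, a+b−1) on (0.67, 0.96) = 0.63
A3 & A2 = max(0, a+b−1) on (0.15, 0.67) = 0.00
A4 & (A3 & A2) = max(0, a+b−1) on (0.14, 0.00) = 0.00
(A2 & A1) | (A4 & (A3 & A2)) = min(1, a+b) on (0.63, 0.00) = 0.63
~((A2 & A1) | (A4 & (A3 & A2))) = 1 − 0.63 = 0.37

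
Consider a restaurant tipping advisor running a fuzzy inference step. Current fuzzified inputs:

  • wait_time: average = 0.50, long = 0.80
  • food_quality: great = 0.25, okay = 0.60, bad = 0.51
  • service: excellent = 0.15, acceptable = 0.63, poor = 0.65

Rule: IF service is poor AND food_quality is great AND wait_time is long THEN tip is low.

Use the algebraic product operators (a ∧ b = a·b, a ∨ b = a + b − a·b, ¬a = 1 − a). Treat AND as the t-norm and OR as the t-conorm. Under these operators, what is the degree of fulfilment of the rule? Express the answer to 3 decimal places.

0.130

firing strength: poor=0.65, great=0.25, long=0.80; AND[a·b] → w = 0.1300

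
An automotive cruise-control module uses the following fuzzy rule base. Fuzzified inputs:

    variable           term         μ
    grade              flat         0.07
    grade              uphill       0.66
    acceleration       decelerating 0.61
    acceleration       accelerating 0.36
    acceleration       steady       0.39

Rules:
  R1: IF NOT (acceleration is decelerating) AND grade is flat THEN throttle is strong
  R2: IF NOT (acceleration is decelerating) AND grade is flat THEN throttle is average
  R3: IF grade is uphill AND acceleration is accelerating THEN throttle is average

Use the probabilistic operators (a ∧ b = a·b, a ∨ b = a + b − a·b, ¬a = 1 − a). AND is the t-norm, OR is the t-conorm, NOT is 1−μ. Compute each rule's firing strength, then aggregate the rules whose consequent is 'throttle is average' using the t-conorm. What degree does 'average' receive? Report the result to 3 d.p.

0.258

R1: ¬decelerating=1−0.61=0.39, flat=0.07; AND[a·b] → w = 0.0273
R2: ¬decelerating=1−0.61=0.39, flat=0.07; AND[a·b] → w = 0.0273
R3: uphill=0.66, accelerating=0.36; AND[a·b] → w = 0.2376
Rules with consequent 'average': {R2, R3} → strengths 0.0273, 0.2376
Aggregate via t-conorm [a + b − a·b]: 0.2584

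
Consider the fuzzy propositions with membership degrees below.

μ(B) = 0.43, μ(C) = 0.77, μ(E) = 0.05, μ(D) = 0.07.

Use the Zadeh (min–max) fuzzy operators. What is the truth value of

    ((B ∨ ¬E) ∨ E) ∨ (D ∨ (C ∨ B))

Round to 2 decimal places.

¬E = 1 − 0.05 = 0.95
B ∨ ¬E = max(a, b) on (0.43, 0.95) = 0.95
(B ∨ ¬E) ∨ E = max(a, b) on (0.95, 0.05) = 0.95
C ∨ B = max(a, b) on (0.77, 0.43) = 0.77
D ∨ (C ∨ B) = max(a, b) on (0.07, 0.77) = 0.77
((B ∨ ¬E) ∨ E) ∨ (D ∨ (C ∨ B)) = max(a, b) on (0.95, 0.77) = 0.95

0.95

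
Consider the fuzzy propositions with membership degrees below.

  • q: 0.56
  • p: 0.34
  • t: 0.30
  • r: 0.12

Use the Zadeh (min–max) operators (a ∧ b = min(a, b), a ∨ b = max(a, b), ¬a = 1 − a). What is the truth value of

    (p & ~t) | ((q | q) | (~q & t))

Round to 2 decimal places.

0.56

~t = 1 − 0.30 = 0.70
p & ~t = min(a, b) on (0.34, 0.70) = 0.34
q | q = max(a, b) on (0.56, 0.56) = 0.56
~q = 1 − 0.56 = 0.44
~q & t = min(a, b) on (0.44, 0.30) = 0.30
(q | q) | (~q & t) = max(a, b) on (0.56, 0.30) = 0.56
(p & ~t) | ((q | q) | (~q & t)) = max(a, b) on (0.34, 0.56) = 0.56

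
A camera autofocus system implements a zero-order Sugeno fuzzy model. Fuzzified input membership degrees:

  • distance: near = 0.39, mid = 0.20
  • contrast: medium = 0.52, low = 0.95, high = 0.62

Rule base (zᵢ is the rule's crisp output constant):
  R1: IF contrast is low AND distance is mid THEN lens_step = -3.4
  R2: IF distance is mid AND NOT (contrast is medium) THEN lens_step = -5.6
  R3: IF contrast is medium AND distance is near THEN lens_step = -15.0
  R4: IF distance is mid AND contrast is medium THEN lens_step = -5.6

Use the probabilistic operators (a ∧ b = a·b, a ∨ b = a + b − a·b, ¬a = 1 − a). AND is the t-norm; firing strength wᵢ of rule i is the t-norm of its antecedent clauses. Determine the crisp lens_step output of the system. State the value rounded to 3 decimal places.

-8.111

R1 (z=-3.4): low=0.95, mid=0.20; AND[a·b] → w = 0.1900
R2 (z=-5.6): mid=0.20, ¬medium=1−0.52=0.48; AND[a·b] → w = 0.0960
R3 (z=-15.0): medium=0.52, near=0.39; AND[a·b] → w = 0.2028
R4 (z=-5.6): mid=0.20, medium=0.52; AND[a·b] → w = 0.1040
Weighted average = (0.1900·-3.4 + 0.0960·-5.6 + 0.2028·-15.0 + 0.1040·-5.6) / (0.1900 + 0.0960 + 0.2028 + 0.1040)
  = -4.8080 / 0.5928 = -8.111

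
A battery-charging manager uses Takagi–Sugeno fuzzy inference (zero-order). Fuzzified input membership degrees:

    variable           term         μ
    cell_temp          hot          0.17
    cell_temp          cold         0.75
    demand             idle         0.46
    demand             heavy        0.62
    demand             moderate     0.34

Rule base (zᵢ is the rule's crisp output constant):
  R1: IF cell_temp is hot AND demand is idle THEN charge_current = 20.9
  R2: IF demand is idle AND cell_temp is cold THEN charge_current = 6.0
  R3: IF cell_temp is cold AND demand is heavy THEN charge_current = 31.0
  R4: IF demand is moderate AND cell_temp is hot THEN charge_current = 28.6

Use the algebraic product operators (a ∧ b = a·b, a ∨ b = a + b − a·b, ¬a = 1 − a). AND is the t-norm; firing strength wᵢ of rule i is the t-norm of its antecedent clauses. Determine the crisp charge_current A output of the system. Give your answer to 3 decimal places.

20.901

R1 (z=20.9): hot=0.17, idle=0.46; AND[a·b] → w = 0.0782
R2 (z=6.0): idle=0.46, cold=0.75; AND[a·b] → w = 0.3450
R3 (z=31.0): cold=0.75, heavy=0.62; AND[a·b] → w = 0.4650
R4 (z=28.6): moderate=0.34, hot=0.17; AND[a·b] → w = 0.0578
Weighted average = (0.0782·20.9 + 0.3450·6.0 + 0.4650·31.0 + 0.0578·28.6) / (0.0782 + 0.3450 + 0.4650 + 0.0578)
  = 19.7725 / 0.9460 = 20.901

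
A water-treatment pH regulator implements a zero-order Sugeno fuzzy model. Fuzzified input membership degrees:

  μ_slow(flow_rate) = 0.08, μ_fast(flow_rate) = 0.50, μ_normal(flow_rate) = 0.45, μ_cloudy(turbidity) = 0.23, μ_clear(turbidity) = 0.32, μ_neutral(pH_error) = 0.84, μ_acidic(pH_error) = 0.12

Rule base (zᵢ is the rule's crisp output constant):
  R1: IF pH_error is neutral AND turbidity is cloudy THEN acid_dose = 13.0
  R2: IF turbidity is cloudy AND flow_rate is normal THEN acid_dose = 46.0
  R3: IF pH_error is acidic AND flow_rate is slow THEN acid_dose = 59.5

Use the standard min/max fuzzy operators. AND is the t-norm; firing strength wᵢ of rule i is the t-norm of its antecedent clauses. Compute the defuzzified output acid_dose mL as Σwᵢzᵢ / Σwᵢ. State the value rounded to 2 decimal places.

33.94

R1 (z=13.0): neutral=0.84, cloudy=0.23; AND[min(a, b)] → w = 0.23
R2 (z=46.0): cloudy=0.23, normal=0.45; AND[min(a, b)] → w = 0.23
R3 (z=59.5): acidic=0.12, slow=0.08; AND[min(a, b)] → w = 0.08
Weighted average = (0.23·13.0 + 0.23·46.0 + 0.08·59.5) / (0.23 + 0.23 + 0.08)
  = 18.3300 / 0.5400 = 33.94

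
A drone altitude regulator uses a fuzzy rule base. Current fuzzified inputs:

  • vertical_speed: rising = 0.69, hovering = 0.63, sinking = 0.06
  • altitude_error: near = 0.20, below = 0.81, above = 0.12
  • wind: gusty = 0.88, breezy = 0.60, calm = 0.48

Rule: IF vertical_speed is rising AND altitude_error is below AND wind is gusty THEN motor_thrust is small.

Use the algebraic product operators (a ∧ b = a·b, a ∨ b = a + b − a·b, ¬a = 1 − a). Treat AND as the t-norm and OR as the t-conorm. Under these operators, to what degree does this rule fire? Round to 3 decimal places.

0.492

firing strength: rising=0.69, below=0.81, gusty=0.88; AND[a·b] → w = 0.4918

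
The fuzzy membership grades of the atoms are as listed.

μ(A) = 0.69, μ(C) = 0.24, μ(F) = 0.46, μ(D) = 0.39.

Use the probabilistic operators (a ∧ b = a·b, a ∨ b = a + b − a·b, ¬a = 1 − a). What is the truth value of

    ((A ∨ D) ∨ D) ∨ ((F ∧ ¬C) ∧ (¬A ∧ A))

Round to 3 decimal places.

0.893

A ∨ D = a + b − a·b on (0.6900, 0.3900) = 0.8109
(A ∨ D) ∨ D = a + b − a·b on (0.8109, 0.3900) = 0.8846
¬C = 1 − 0.2400 = 0.7600
F ∧ ¬C = a·b on (0.4600, 0.7600) = 0.3496
¬A = 1 − 0.6900 = 0.3100
¬A ∧ A = a·b on (0.3100, 0.6900) = 0.2139
(F ∧ ¬C) ∧ (¬A ∧ A) = a·b on (0.3496, 0.2139) = 0.0748
((A ∨ D) ∨ D) ∨ ((F ∧ ¬C) ∧ (¬A ∧ A)) = a + b − a·b on (0.8846, 0.0748) = 0.8933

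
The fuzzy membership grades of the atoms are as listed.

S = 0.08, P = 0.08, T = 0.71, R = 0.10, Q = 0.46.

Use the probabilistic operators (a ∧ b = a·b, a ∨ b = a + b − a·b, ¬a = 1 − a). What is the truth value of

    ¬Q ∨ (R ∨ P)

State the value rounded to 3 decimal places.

¬Q = 1 − 0.4600 = 0.5400
R ∨ P = a + b − a·b on (0.1000, 0.0800) = 0.1720
¬Q ∨ (R ∨ P) = a + b − a·b on (0.5400, 0.1720) = 0.6191

0.619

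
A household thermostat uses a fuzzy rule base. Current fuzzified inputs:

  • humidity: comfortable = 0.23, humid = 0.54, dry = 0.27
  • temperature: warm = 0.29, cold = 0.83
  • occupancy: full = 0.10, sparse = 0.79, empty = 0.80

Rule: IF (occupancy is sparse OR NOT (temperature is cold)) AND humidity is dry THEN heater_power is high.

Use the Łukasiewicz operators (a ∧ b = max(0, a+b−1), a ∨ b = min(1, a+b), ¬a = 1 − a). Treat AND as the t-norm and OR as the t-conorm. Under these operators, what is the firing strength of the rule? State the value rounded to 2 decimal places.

firing strength: (sparse=0.79 OR ¬cold=1−0.83=0.17) = 0.96; AND[max(0, a+b−1)] with dry=0.27 → w = 0.23

0.23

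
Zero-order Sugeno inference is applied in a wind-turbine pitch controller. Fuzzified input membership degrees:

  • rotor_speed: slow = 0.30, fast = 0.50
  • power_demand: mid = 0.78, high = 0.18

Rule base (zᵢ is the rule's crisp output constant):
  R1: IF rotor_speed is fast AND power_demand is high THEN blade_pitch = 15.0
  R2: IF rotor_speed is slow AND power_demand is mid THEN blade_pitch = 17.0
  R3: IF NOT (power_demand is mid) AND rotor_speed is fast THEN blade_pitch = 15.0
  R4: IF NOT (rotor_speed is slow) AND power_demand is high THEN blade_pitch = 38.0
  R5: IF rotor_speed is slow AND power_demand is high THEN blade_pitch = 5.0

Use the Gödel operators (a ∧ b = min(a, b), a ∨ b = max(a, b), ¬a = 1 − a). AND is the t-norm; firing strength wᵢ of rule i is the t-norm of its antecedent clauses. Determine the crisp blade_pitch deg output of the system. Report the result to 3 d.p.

17.774

R1 (z=15.0): fast=0.50, high=0.18; AND[min(a, b)] → w = 0.18
R2 (z=17.0): slow=0.30, mid=0.78; AND[min(a, b)] → w = 0.30
R3 (z=15.0): ¬mid=1−0.78=0.22, fast=0.50; AND[min(a, b)] → w = 0.22
R4 (z=38.0): ¬slow=1−0.30=0.70, high=0.18; AND[min(a, b)] → w = 0.18
R5 (z=5.0): slow=0.30, high=0.18; AND[min(a, b)] → w = 0.18
Weighted average = (0.18·15.0 + 0.30·17.0 + 0.22·15.0 + 0.18·38.0 + 0.18·5.0) / (0.18 + 0.30 + 0.22 + 0.18 + 0.18)
  = 18.8400 / 1.0600 = 17.774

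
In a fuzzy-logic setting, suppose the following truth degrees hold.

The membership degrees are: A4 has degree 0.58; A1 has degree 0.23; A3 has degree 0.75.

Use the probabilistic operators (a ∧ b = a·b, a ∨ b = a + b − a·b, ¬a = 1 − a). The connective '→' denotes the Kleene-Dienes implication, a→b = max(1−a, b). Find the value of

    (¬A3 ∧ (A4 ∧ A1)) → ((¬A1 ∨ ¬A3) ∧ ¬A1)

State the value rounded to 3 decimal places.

0.967

¬A3 = 1 − 0.7500 = 0.2500
A4 ∧ A1 = a·b on (0.5800, 0.2300) = 0.1334
¬A3 ∧ (A4 ∧ A1) = a·b on (0.2500, 0.1334) = 0.0333
¬A1 = 1 − 0.2300 = 0.7700
¬A3 = 1 − 0.7500 = 0.2500
¬A1 ∨ ¬A3 = a + b − a·b on (0.7700, 0.2500) = 0.8275
¬A1 = 1 − 0.2300 = 0.7700
(¬A1 ∨ ¬A3) ∧ ¬A1 = a·b on (0.8275, 0.7700) = 0.6372
(¬A3 ∧ (A4 ∧ A1)) → ((¬A1 ∨ ¬A3) ∧ ¬A1)  [Kleene-Dienes: max(1−a, b)] with a=0.0333, b=0.6372 → 0.9667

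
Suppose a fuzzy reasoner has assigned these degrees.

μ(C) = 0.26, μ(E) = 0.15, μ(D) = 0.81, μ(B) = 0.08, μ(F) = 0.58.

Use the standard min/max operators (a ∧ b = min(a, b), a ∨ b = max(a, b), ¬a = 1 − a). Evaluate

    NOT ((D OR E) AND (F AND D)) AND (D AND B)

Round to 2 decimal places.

0.08

D OR E = max(a, b) on (0.81, 0.15) = 0.81
F AND D = min(a, b) on (0.58, 0.81) = 0.58
(D OR E) AND (F AND D) = min(a, b) on (0.81, 0.58) = 0.58
NOT ((D OR E) AND (F AND D)) = 1 − 0.58 = 0.42
D AND B = min(a, b) on (0.81, 0.08) = 0.08
NOT ((D OR E) AND (F AND D)) AND (D AND B) = min(a, b) on (0.42, 0.08) = 0.08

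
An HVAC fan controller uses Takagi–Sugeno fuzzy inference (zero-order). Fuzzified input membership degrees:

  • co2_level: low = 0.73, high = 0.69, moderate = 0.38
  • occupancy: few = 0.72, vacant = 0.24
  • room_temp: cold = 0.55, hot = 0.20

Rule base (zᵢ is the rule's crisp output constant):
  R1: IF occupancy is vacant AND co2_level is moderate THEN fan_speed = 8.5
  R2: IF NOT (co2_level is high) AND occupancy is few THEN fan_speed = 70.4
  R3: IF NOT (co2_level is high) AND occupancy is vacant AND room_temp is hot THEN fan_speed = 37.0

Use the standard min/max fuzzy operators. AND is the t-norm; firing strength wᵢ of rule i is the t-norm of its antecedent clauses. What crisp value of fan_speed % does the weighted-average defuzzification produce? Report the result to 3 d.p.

R1 (z=8.5): vacant=0.24, moderate=0.38; AND[min(a, b)] → w = 0.24
R2 (z=70.4): ¬high=1−0.69=0.31, few=0.72; AND[min(a, b)] → w = 0.31
R3 (z=37.0): ¬high=1−0.69=0.31, vacant=0.24, hot=0.20; AND[min(a, b)] → w = 0.20
Weighted average = (0.24·8.5 + 0.31·70.4 + 0.20·37.0) / (0.24 + 0.31 + 0.20)
  = 31.2640 / 0.7500 = 41.685

41.685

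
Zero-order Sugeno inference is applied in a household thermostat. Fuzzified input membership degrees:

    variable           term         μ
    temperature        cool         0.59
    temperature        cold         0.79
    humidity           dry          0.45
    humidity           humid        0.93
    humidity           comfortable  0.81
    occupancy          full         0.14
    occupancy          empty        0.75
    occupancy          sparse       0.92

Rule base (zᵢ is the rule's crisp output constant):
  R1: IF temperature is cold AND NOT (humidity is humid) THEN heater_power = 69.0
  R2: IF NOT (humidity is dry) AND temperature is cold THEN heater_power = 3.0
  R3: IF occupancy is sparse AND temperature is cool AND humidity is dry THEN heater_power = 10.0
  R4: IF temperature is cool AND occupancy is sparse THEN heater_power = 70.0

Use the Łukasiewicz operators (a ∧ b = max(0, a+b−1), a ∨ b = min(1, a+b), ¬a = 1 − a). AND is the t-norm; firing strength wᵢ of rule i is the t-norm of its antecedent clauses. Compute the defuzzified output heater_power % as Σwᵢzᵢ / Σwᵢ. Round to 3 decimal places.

43.200

R1 (z=69.0): cold=0.79, ¬humid=1−0.93=0.07; AND[max(0, a+b−1)] → w = 0.00
R2 (z=3.0): ¬dry=1−0.45=0.55, cold=0.79; AND[max(0, a+b−1)] → w = 0.34
R3 (z=10.0): sparse=0.92, cool=0.59, dry=0.45; AND[max(0, a+b−1)] → w = 0.00
R4 (z=70.0): cool=0.59, sparse=0.92; AND[max(0, a+b−1)] → w = 0.51
Weighted average = (0.00·69.0 + 0.34·3.0 + 0.00·10.0 + 0.51·70.0) / (0.00 + 0.34 + 0.00 + 0.51)
  = 36.7200 / 0.8500 = 43.200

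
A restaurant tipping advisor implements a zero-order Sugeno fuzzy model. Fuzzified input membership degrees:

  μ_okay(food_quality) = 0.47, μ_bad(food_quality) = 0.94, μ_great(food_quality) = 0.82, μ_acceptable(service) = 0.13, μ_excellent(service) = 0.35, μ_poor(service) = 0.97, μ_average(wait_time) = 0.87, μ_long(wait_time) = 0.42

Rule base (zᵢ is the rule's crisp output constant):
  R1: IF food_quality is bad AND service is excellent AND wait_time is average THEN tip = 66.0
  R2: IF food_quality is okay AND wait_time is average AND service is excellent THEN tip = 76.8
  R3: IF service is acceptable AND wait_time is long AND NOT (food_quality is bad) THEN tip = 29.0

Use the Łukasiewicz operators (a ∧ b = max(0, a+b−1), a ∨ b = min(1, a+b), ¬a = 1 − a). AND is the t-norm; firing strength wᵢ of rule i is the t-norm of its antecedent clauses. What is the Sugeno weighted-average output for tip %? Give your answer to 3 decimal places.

R1 (z=66.0): bad=0.94, excellent=0.35, average=0.87; AND[max(0, a+b−1)] → w = 0.16
R2 (z=76.8): okay=0.47, average=0.87, excellent=0.35; AND[max(0, a+b−1)] → w = 0.00
R3 (z=29.0): acceptable=0.13, long=0.42, ¬bad=1−0.94=0.06; AND[max(0, a+b−1)] → w = 0.00
Weighted average = (0.16·66.0 + 0.00·76.8 + 0.00·29.0) / (0.16 + 0.00 + 0.00)
  = 10.5600 / 0.1600 = 66.000

66.000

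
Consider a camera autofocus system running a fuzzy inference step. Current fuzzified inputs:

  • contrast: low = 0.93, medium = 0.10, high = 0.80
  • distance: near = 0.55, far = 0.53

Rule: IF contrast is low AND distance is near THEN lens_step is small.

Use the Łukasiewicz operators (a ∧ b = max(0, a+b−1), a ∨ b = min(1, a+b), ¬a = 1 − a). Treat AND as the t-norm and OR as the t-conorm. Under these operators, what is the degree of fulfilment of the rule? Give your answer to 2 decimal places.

0.48

firing strength: low=0.93, near=0.55; AND[max(0, a+b−1)] → w = 0.48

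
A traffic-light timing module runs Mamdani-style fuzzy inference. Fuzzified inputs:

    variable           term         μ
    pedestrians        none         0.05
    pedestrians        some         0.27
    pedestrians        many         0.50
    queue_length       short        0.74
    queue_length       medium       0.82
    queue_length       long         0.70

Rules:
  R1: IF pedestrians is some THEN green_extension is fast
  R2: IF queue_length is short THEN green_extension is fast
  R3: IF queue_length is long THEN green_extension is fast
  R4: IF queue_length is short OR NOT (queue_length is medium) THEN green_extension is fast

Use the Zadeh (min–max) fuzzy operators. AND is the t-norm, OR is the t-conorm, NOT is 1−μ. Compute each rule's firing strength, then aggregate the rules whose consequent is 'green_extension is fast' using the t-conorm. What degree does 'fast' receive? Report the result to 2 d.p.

R1: some=0.27 → w = 0.27
R2: short=0.74 → w = 0.74
R3: long=0.70 → w = 0.70
R4: short=0.74, ¬medium=1−0.82=0.18; OR[max(a, b)] → w = 0.74
Rules with consequent 'fast': {R1, R2, R3, R4} → strengths 0.27, 0.74, 0.70, 0.74
Aggregate via t-conorm [max(a, b)]: 0.74

0.74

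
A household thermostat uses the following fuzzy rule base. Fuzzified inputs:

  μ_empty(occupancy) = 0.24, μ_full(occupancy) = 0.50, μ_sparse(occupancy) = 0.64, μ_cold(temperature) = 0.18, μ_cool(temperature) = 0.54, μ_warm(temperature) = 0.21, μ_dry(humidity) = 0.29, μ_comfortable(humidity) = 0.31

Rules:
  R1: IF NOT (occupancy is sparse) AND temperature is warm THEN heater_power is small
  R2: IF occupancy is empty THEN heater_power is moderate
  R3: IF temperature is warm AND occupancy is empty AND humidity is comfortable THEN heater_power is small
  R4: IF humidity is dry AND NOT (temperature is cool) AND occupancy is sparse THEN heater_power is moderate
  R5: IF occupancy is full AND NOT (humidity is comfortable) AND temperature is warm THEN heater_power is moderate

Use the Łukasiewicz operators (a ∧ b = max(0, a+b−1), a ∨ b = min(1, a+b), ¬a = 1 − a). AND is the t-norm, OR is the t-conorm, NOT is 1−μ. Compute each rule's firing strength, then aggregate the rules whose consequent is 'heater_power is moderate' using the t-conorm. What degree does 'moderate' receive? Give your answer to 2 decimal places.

0.24

R1: ¬sparse=1−0.64=0.36, warm=0.21; AND[max(0, a+b−1)] → w = 0.00
R2: empty=0.24 → w = 0.24
R3: warm=0.21, empty=0.24, comfortable=0.31; AND[max(0, a+b−1)] → w = 0.00
R4: dry=0.29, ¬cool=1−0.54=0.46, sparse=0.64; AND[max(0, a+b−1)] → w = 0.00
R5: full=0.50, ¬comfortable=1−0.31=0.69, warm=0.21; AND[max(0, a+b−1)] → w = 0.00
Rules with consequent 'moderate': {R2, R4, R5} → strengths 0.24, 0.00, 0.00
Aggregate via t-conorm [min(1, a+b)]: 0.24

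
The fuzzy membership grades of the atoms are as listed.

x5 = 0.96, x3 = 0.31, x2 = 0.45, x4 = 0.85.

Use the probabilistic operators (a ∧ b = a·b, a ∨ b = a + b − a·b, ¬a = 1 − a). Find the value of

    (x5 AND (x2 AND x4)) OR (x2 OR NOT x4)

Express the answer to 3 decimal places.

x2 AND x4 = a·b on (0.4500, 0.8500) = 0.3825
x5 AND (x2 AND x4) = a·b on (0.9600, 0.3825) = 0.3672
NOT x4 = 1 − 0.8500 = 0.1500
x2 OR NOT x4 = a + b − a·b on (0.4500, 0.1500) = 0.5325
(x5 AND (x2 AND x4)) OR (x2 OR NOT x4) = a + b − a·b on (0.3672, 0.5325) = 0.7042

0.704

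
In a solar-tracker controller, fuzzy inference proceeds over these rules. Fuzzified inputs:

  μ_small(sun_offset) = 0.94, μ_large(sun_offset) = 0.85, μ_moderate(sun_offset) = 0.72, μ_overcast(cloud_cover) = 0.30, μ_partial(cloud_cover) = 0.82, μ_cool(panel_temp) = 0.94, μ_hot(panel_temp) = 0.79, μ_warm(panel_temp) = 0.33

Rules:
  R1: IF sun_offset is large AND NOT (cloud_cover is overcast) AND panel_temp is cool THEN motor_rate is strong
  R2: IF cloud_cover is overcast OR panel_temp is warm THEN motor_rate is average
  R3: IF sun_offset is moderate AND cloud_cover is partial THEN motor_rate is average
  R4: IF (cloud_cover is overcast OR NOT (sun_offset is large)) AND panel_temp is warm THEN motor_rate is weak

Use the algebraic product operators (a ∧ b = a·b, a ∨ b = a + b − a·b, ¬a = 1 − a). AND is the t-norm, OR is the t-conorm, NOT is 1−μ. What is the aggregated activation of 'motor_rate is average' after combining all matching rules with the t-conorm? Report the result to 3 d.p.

0.808

R1: large=0.85, ¬overcast=1−0.30=0.70, cool=0.94; AND[a·b] → w = 0.5593
R2: overcast=0.30, warm=0.33; OR[a + b − a·b] → w = 0.5310
R3: moderate=0.72, partial=0.82; AND[a·b] → w = 0.5904
R4: (overcast=0.30 OR ¬large=1−0.85=0.15) = 0.4050; AND[a·b] with warm=0.33 → w = 0.1337
Rules with consequent 'average': {R2, R3} → strengths 0.5310, 0.5904
Aggregate via t-conorm [a + b − a·b]: 0.8079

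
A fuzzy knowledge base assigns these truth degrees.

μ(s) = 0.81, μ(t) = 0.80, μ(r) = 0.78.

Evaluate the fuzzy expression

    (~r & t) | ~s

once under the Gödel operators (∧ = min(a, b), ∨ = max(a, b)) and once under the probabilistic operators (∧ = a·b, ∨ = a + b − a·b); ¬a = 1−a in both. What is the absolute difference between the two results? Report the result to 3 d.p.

Under Gödel:
  ~r = 1 − 0.78 = 0.22
  ~r & t = min(a, b) on (0.22, 0.80) = 0.22
  ~s = 1 − 0.81 = 0.19
  (~r & t) | ~s = max(a, b) on (0.22, 0.19) = 0.22
  → value = 0.2200
Under probabilistic:
  ~r = 1 − 0.7800 = 0.2200
  ~r & t = a·b on (0.2200, 0.8000) = 0.1760
  ~s = 1 − 0.8100 = 0.1900
  (~r & t) | ~s = a + b − a·b on (0.1760, 0.1900) = 0.3326
  → value = 0.3326
|0.2200 − 0.3326| = 0.113

0.113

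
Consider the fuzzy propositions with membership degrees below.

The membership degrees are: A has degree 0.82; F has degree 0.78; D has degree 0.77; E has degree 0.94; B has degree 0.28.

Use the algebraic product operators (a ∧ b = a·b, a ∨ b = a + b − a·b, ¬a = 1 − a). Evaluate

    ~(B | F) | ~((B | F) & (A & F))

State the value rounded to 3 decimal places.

0.547

B | F = a + b − a·b on (0.2800, 0.7800) = 0.8416
~(B | F) = 1 − 0.8416 = 0.1584
B | F = a + b − a·b on (0.2800, 0.7800) = 0.8416
A & F = a·b on (0.8200, 0.7800) = 0.6396
(B | F) & (A & F) = a·b on (0.8416, 0.6396) = 0.5383
~((B | F) & (A & F)) = 1 − 0.5383 = 0.4617
~(B | F) | ~((B | F) & (A & F)) = a + b − a·b on (0.1584, 0.4617) = 0.5470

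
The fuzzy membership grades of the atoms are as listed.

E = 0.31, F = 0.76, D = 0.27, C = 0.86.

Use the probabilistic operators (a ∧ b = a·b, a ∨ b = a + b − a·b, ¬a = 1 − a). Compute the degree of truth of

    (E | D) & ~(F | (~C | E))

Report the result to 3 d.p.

0.071

E | D = a + b − a·b on (0.3100, 0.2700) = 0.4963
~C = 1 − 0.8600 = 0.1400
~C | E = a + b − a·b on (0.1400, 0.3100) = 0.4066
F | (~C | E) = a + b − a·b on (0.7600, 0.4066) = 0.8576
~(F | (~C | E)) = 1 − 0.8576 = 0.1424
(E | D) & ~(F | (~C | E)) = a·b on (0.4963, 0.1424) = 0.0707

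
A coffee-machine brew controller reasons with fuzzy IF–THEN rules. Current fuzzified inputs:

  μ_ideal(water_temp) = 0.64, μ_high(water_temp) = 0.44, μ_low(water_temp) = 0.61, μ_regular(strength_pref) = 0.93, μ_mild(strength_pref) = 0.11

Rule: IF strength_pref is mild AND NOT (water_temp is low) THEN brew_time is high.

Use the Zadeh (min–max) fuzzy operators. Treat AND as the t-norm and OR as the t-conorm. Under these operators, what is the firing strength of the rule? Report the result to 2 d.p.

firing strength: mild=0.11, ¬low=1−0.61=0.39; AND[min(a, b)] → w = 0.11

0.11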